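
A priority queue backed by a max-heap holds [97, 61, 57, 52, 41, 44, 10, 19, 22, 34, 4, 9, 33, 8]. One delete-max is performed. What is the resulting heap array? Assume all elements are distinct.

remove root 97; move last element 8 to root → [8, 61, 57, 52, 41, 44, 10, 19, 22, 34, 4, 9, 33]
8 vs larger child 61 at index 1, swap → [61, 8, 57, 52, 41, 44, 10, 19, 22, 34, 4, 9, 33]
8 vs larger child 52 at index 3, swap → [61, 52, 57, 8, 41, 44, 10, 19, 22, 34, 4, 9, 33]
8 vs larger child 22 at index 8, swap → [61, 52, 57, 22, 41, 44, 10, 19, 8, 34, 4, 9, 33]

[61, 52, 57, 22, 41, 44, 10, 19, 8, 34, 4, 9, 33]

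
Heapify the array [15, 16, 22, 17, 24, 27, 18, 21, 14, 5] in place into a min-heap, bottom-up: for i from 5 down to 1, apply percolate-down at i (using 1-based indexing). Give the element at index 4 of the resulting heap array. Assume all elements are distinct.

sift down from index 5:
  24 vs only child 5 at index 10, swap → [15, 16, 22, 17, 5, 27, 18, 21, 14, 24]
sift down from index 4:
  17 vs smaller child 14 at index 9, swap → [15, 16, 22, 14, 5, 27, 18, 21, 17, 24]
sift down from index 3:
  22 vs smaller child 18 at index 7, swap → [15, 16, 18, 14, 5, 27, 22, 21, 17, 24]
sift down from index 2:
  16 vs smaller child 5 at index 5, swap → [15, 5, 18, 14, 16, 27, 22, 21, 17, 24]
sift down from index 1:
  15 vs smaller child 5 at index 2, swap → [5, 15, 18, 14, 16, 27, 22, 21, 17, 24]
  15 vs smaller child 14 at index 4, swap → [5, 14, 18, 15, 16, 27, 22, 21, 17, 24]
resulting array: [5, 14, 18, 15, 16, 27, 22, 21, 17, 24]

15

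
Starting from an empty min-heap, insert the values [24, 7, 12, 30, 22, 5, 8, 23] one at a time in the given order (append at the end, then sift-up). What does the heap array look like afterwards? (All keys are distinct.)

Insert 24:
  append 24 at index 0 → [24] (no swap needed)
Insert 7:
  append 7 at index 1 → [24, 7]
  7 < parent 24 at index 0, swap → [7, 24]
Insert 12:
  append 12 at index 2 → [7, 24, 12] (no swap needed)
Insert 30:
  append 30 at index 3 → [7, 24, 12, 30] (no swap needed)
Insert 22:
  append 22 at index 4 → [7, 24, 12, 30, 22]
  22 < parent 24 at index 1, swap → [7, 22, 12, 30, 24]
Insert 5:
  append 5 at index 5 → [7, 22, 12, 30, 24, 5]
  5 < parent 12 at index 2, swap → [7, 22, 5, 30, 24, 12]
  5 < parent 7 at index 0, swap → [5, 22, 7, 30, 24, 12]
Insert 8:
  append 8 at index 6 → [5, 22, 7, 30, 24, 12, 8] (no swap needed)
Insert 23:
  append 23 at index 7 → [5, 22, 7, 30, 24, 12, 8, 23]
  23 < parent 30 at index 3, swap → [5, 22, 7, 23, 24, 12, 8, 30]

[5, 22, 7, 23, 24, 12, 8, 30]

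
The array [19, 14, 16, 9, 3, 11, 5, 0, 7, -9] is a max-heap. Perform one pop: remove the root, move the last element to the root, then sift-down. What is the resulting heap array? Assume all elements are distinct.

remove root 19; move last element -9 to root → [-9, 14, 16, 9, 3, 11, 5, 0, 7]
-9 vs larger child 16 at index 2, swap → [16, 14, -9, 9, 3, 11, 5, 0, 7]
-9 vs larger child 11 at index 5, swap → [16, 14, 11, 9, 3, -9, 5, 0, 7]

[16, 14, 11, 9, 3, -9, 5, 0, 7]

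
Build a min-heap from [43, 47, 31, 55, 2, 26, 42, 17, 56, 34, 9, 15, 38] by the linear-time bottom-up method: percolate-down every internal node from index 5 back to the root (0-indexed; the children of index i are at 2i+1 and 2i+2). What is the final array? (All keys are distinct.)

[2, 9, 15, 17, 34, 26, 42, 55, 56, 43, 47, 31, 38]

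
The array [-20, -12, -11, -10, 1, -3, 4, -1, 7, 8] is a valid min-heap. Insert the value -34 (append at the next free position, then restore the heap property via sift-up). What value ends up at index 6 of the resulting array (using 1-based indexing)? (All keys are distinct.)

append -34 at index 11 → [-20, -12, -11, -10, 1, -3, 4, -1, 7, 8, -34]
-34 < parent 1 at index 5, swap → [-20, -12, -11, -10, -34, -3, 4, -1, 7, 8, 1]
-34 < parent -12 at index 2, swap → [-20, -34, -11, -10, -12, -3, 4, -1, 7, 8, 1]
-34 < parent -20 at index 1, swap → [-34, -20, -11, -10, -12, -3, 4, -1, 7, 8, 1]
resulting array: [-34, -20, -11, -10, -12, -3, 4, -1, 7, 8, 1]

-3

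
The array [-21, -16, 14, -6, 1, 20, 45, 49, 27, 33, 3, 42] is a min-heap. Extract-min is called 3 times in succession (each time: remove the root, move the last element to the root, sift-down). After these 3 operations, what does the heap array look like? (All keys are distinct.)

[1, 3, 14, 27, 33, 20, 45, 49, 42]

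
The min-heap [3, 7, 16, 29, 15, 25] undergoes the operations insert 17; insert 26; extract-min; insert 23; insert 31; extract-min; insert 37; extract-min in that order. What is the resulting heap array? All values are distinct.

insert 17:
  append 17 at index 6 → [3, 7, 16, 29, 15, 25, 17] (no swap needed)
insert 26:
  append 26 at index 7 → [3, 7, 16, 29, 15, 25, 17, 26]
  26 < parent 29 at index 3, swap → [3, 7, 16, 26, 15, 25, 17, 29]
extract-min → returns 3:
  remove root 3; move last element 29 to root → [29, 7, 16, 26, 15, 25, 17]
  29 vs smaller child 7 at index 1, swap → [7, 29, 16, 26, 15, 25, 17]
  29 vs smaller child 15 at index 4, swap → [7, 15, 16, 26, 29, 25, 17]
insert 23:
  append 23 at index 7 → [7, 15, 16, 26, 29, 25, 17, 23]
  23 < parent 26 at index 3, swap → [7, 15, 16, 23, 29, 25, 17, 26]
insert 31:
  append 31 at index 8 → [7, 15, 16, 23, 29, 25, 17, 26, 31] (no swap needed)
extract-min → returns 7:
  remove root 7; move last element 31 to root → [31, 15, 16, 23, 29, 25, 17, 26]
  31 vs smaller child 15 at index 1, swap → [15, 31, 16, 23, 29, 25, 17, 26]
  31 vs smaller child 23 at index 3, swap → [15, 23, 16, 31, 29, 25, 17, 26]
  31 vs only child 26 at index 7, swap → [15, 23, 16, 26, 29, 25, 17, 31]
insert 37:
  append 37 at index 8 → [15, 23, 16, 26, 29, 25, 17, 31, 37] (no swap needed)
extract-min → returns 15:
  remove root 15; move last element 37 to root → [37, 23, 16, 26, 29, 25, 17, 31]
  37 vs smaller child 16 at index 2, swap → [16, 23, 37, 26, 29, 25, 17, 31]
  37 vs smaller child 17 at index 6, swap → [16, 23, 17, 26, 29, 25, 37, 31]

[16, 23, 17, 26, 29, 25, 37, 31]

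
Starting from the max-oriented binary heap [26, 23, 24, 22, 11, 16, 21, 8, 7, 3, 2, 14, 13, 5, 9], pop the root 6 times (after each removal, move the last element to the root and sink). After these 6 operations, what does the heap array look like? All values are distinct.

extract-max #1 returns 26:
  remove root 26; move last element 9 to root → [9, 23, 24, 22, 11, 16, 21, 8, 7, 3, 2, 14, 13, 5]
  9 vs larger child 24 at index 2, swap → [24, 23, 9, 22, 11, 16, 21, 8, 7, 3, 2, 14, 13, 5]
  9 vs larger child 21 at index 6, swap → [24, 23, 21, 22, 11, 16, 9, 8, 7, 3, 2, 14, 13, 5]
extract-max #2 returns 24:
  remove root 24; move last element 5 to root → [5, 23, 21, 22, 11, 16, 9, 8, 7, 3, 2, 14, 13]
  5 vs larger child 23 at index 1, swap → [23, 5, 21, 22, 11, 16, 9, 8, 7, 3, 2, 14, 13]
  5 vs larger child 22 at index 3, swap → [23, 22, 21, 5, 11, 16, 9, 8, 7, 3, 2, 14, 13]
  5 vs larger child 8 at index 7, swap → [23, 22, 21, 8, 11, 16, 9, 5, 7, 3, 2, 14, 13]
extract-max #3 returns 23:
  remove root 23; move last element 13 to root → [13, 22, 21, 8, 11, 16, 9, 5, 7, 3, 2, 14]
  13 vs larger child 22 at index 1, swap → [22, 13, 21, 8, 11, 16, 9, 5, 7, 3, 2, 14]
extract-max #4 returns 22:
  remove root 22; move last element 14 to root → [14, 13, 21, 8, 11, 16, 9, 5, 7, 3, 2]
  14 vs larger child 21 at index 2, swap → [21, 13, 14, 8, 11, 16, 9, 5, 7, 3, 2]
  14 vs larger child 16 at index 5, swap → [21, 13, 16, 8, 11, 14, 9, 5, 7, 3, 2]
extract-max #5 returns 21:
  remove root 21; move last element 2 to root → [2, 13, 16, 8, 11, 14, 9, 5, 7, 3]
  2 vs larger child 16 at index 2, swap → [16, 13, 2, 8, 11, 14, 9, 5, 7, 3]
  2 vs larger child 14 at index 5, swap → [16, 13, 14, 8, 11, 2, 9, 5, 7, 3]
extract-max #6 returns 16:
  remove root 16; move last element 3 to root → [3, 13, 14, 8, 11, 2, 9, 5, 7]
  3 vs larger child 14 at index 2, swap → [14, 13, 3, 8, 11, 2, 9, 5, 7]
  3 vs larger child 9 at index 6, swap → [14, 13, 9, 8, 11, 2, 3, 5, 7]

[14, 13, 9, 8, 11, 2, 3, 5, 7]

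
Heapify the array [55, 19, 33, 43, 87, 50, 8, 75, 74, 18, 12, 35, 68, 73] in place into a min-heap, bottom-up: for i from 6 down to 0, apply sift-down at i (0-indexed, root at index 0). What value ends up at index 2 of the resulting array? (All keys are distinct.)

sift down from index 6: already satisfies heap property
sift down from index 5:
  50 vs smaller child 35 at index 11, swap → [55, 19, 33, 43, 87, 35, 8, 75, 74, 18, 12, 50, 68, 73]
sift down from index 4:
  87 vs smaller child 12 at index 10, swap → [55, 19, 33, 43, 12, 35, 8, 75, 74, 18, 87, 50, 68, 73]
sift down from index 3: already satisfies heap property
sift down from index 2:
  33 vs smaller child 8 at index 6, swap → [55, 19, 8, 43, 12, 35, 33, 75, 74, 18, 87, 50, 68, 73]
sift down from index 1:
  19 vs smaller child 12 at index 4, swap → [55, 12, 8, 43, 19, 35, 33, 75, 74, 18, 87, 50, 68, 73]
  19 vs smaller child 18 at index 9, swap → [55, 12, 8, 43, 18, 35, 33, 75, 74, 19, 87, 50, 68, 73]
sift down from index 0:
  55 vs smaller child 8 at index 2, swap → [8, 12, 55, 43, 18, 35, 33, 75, 74, 19, 87, 50, 68, 73]
  55 vs smaller child 33 at index 6, swap → [8, 12, 33, 43, 18, 35, 55, 75, 74, 19, 87, 50, 68, 73]
resulting array: [8, 12, 33, 43, 18, 35, 55, 75, 74, 19, 87, 50, 68, 73]

33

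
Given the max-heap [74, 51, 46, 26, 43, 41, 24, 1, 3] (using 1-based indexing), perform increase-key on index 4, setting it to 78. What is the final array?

set index 4 from 26 to 78 → [74, 51, 46, 78, 43, 41, 24, 1, 3]
78 > parent 51 at index 2, swap → [74, 78, 46, 51, 43, 41, 24, 1, 3]
78 > parent 74 at index 1, swap → [78, 74, 46, 51, 43, 41, 24, 1, 3]

[78, 74, 46, 51, 43, 41, 24, 1, 3]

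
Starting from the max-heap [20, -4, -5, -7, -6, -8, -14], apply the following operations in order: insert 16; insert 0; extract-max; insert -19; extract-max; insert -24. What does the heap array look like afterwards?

insert 16:
  append 16 at index 7 → [20, -4, -5, -7, -6, -8, -14, 16]
  16 > parent -7 at index 3, swap → [20, -4, -5, 16, -6, -8, -14, -7]
  16 > parent -4 at index 1, swap → [20, 16, -5, -4, -6, -8, -14, -7]
insert 0:
  append 0 at index 8 → [20, 16, -5, -4, -6, -8, -14, -7, 0]
  0 > parent -4 at index 3, swap → [20, 16, -5, 0, -6, -8, -14, -7, -4]
extract-max → returns 20:
  remove root 20; move last element -4 to root → [-4, 16, -5, 0, -6, -8, -14, -7]
  -4 vs larger child 16 at index 1, swap → [16, -4, -5, 0, -6, -8, -14, -7]
  -4 vs larger child 0 at index 3, swap → [16, 0, -5, -4, -6, -8, -14, -7]
insert -19:
  append -19 at index 8 → [16, 0, -5, -4, -6, -8, -14, -7, -19] (no swap needed)
extract-max → returns 16:
  remove root 16; move last element -19 to root → [-19, 0, -5, -4, -6, -8, -14, -7]
  -19 vs larger child 0 at index 1, swap → [0, -19, -5, -4, -6, -8, -14, -7]
  -19 vs larger child -4 at index 3, swap → [0, -4, -5, -19, -6, -8, -14, -7]
  -19 vs only child -7 at index 7, swap → [0, -4, -5, -7, -6, -8, -14, -19]
insert -24:
  append -24 at index 8 → [0, -4, -5, -7, -6, -8, -14, -19, -24] (no swap needed)

[0, -4, -5, -7, -6, -8, -14, -19, -24]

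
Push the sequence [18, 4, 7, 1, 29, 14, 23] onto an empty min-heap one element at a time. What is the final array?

Insert 18:
  append 18 at index 0 → [18] (no swap needed)
Insert 4:
  append 4 at index 1 → [18, 4]
  4 < parent 18 at index 0, swap → [4, 18]
Insert 7:
  append 7 at index 2 → [4, 18, 7] (no swap needed)
Insert 1:
  append 1 at index 3 → [4, 18, 7, 1]
  1 < parent 18 at index 1, swap → [4, 1, 7, 18]
  1 < parent 4 at index 0, swap → [1, 4, 7, 18]
Insert 29:
  append 29 at index 4 → [1, 4, 7, 18, 29] (no swap needed)
Insert 14:
  append 14 at index 5 → [1, 4, 7, 18, 29, 14] (no swap needed)
Insert 23:
  append 23 at index 6 → [1, 4, 7, 18, 29, 14, 23] (no swap needed)

[1, 4, 7, 18, 29, 14, 23]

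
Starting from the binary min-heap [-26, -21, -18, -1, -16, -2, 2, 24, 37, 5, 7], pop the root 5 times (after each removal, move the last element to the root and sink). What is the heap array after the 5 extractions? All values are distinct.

[-1, 5, 2, 24, 37, 7]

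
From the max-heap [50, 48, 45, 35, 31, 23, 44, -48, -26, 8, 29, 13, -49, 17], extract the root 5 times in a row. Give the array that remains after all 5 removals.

[31, 29, 23, 17, 8, 13, -49, -48, -26]

extract-max #1 returns 50:
  remove root 50; move last element 17 to root → [17, 48, 45, 35, 31, 23, 44, -48, -26, 8, 29, 13, -49]
  17 vs larger child 48 at index 1, swap → [48, 17, 45, 35, 31, 23, 44, -48, -26, 8, 29, 13, -49]
  17 vs larger child 35 at index 3, swap → [48, 35, 45, 17, 31, 23, 44, -48, -26, 8, 29, 13, -49]
extract-max #2 returns 48:
  remove root 48; move last element -49 to root → [-49, 35, 45, 17, 31, 23, 44, -48, -26, 8, 29, 13]
  -49 vs larger child 45 at index 2, swap → [45, 35, -49, 17, 31, 23, 44, -48, -26, 8, 29, 13]
  -49 vs larger child 44 at index 6, swap → [45, 35, 44, 17, 31, 23, -49, -48, -26, 8, 29, 13]
extract-max #3 returns 45:
  remove root 45; move last element 13 to root → [13, 35, 44, 17, 31, 23, -49, -48, -26, 8, 29]
  13 vs larger child 44 at index 2, swap → [44, 35, 13, 17, 31, 23, -49, -48, -26, 8, 29]
  13 vs larger child 23 at index 5, swap → [44, 35, 23, 17, 31, 13, -49, -48, -26, 8, 29]
extract-max #4 returns 44:
  remove root 44; move last element 29 to root → [29, 35, 23, 17, 31, 13, -49, -48, -26, 8]
  29 vs larger child 35 at index 1, swap → [35, 29, 23, 17, 31, 13, -49, -48, -26, 8]
  29 vs larger child 31 at index 4, swap → [35, 31, 23, 17, 29, 13, -49, -48, -26, 8]
extract-max #5 returns 35:
  remove root 35; move last element 8 to root → [8, 31, 23, 17, 29, 13, -49, -48, -26]
  8 vs larger child 31 at index 1, swap → [31, 8, 23, 17, 29, 13, -49, -48, -26]
  8 vs larger child 29 at index 4, swap → [31, 29, 23, 17, 8, 13, -49, -48, -26]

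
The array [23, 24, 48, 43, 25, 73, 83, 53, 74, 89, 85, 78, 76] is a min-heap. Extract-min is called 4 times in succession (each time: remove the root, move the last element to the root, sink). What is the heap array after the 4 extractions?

[48, 53, 73, 74, 76, 89, 83, 78, 85]

extract-min #1 returns 23:
  remove root 23; move last element 76 to root → [76, 24, 48, 43, 25, 73, 83, 53, 74, 89, 85, 78]
  76 vs smaller child 24 at index 1, swap → [24, 76, 48, 43, 25, 73, 83, 53, 74, 89, 85, 78]
  76 vs smaller child 25 at index 4, swap → [24, 25, 48, 43, 76, 73, 83, 53, 74, 89, 85, 78]
extract-min #2 returns 24:
  remove root 24; move last element 78 to root → [78, 25, 48, 43, 76, 73, 83, 53, 74, 89, 85]
  78 vs smaller child 25 at index 1, swap → [25, 78, 48, 43, 76, 73, 83, 53, 74, 89, 85]
  78 vs smaller child 43 at index 3, swap → [25, 43, 48, 78, 76, 73, 83, 53, 74, 89, 85]
  78 vs smaller child 53 at index 7, swap → [25, 43, 48, 53, 76, 73, 83, 78, 74, 89, 85]
extract-min #3 returns 25:
  remove root 25; move last element 85 to root → [85, 43, 48, 53, 76, 73, 83, 78, 74, 89]
  85 vs smaller child 43 at index 1, swap → [43, 85, 48, 53, 76, 73, 83, 78, 74, 89]
  85 vs smaller child 53 at index 3, swap → [43, 53, 48, 85, 76, 73, 83, 78, 74, 89]
  85 vs smaller child 74 at index 8, swap → [43, 53, 48, 74, 76, 73, 83, 78, 85, 89]
extract-min #4 returns 43:
  remove root 43; move last element 89 to root → [89, 53, 48, 74, 76, 73, 83, 78, 85]
  89 vs smaller child 48 at index 2, swap → [48, 53, 89, 74, 76, 73, 83, 78, 85]
  89 vs smaller child 73 at index 5, swap → [48, 53, 73, 74, 76, 89, 83, 78, 85]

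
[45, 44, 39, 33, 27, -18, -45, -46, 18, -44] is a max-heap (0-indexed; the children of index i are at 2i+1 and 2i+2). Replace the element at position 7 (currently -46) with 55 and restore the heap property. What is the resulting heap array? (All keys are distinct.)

set index 7 from -46 to 55 → [45, 44, 39, 33, 27, -18, -45, 55, 18, -44]
55 > parent 33 at index 3, swap → [45, 44, 39, 55, 27, -18, -45, 33, 18, -44]
55 > parent 44 at index 1, swap → [45, 55, 39, 44, 27, -18, -45, 33, 18, -44]
55 > parent 45 at index 0, swap → [55, 45, 39, 44, 27, -18, -45, 33, 18, -44]

[55, 45, 39, 44, 27, -18, -45, 33, 18, -44]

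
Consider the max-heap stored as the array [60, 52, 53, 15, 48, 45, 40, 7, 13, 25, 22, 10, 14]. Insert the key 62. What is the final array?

[62, 52, 60, 15, 48, 45, 53, 7, 13, 25, 22, 10, 14, 40]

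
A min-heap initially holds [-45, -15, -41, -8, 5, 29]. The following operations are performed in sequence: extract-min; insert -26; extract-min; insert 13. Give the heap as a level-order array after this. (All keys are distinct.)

[-26, -15, 13, -8, 5, 29]

extract-min → returns -45:
  remove root -45; move last element 29 to root → [29, -15, -41, -8, 5]
  29 vs smaller child -41 at index 2, swap → [-41, -15, 29, -8, 5]
insert -26:
  append -26 at index 5 → [-41, -15, 29, -8, 5, -26]
  -26 < parent 29 at index 2, swap → [-41, -15, -26, -8, 5, 29]
extract-min → returns -41:
  remove root -41; move last element 29 to root → [29, -15, -26, -8, 5]
  29 vs smaller child -26 at index 2, swap → [-26, -15, 29, -8, 5]
insert 13:
  append 13 at index 5 → [-26, -15, 29, -8, 5, 13]
  13 < parent 29 at index 2, swap → [-26, -15, 13, -8, 5, 29]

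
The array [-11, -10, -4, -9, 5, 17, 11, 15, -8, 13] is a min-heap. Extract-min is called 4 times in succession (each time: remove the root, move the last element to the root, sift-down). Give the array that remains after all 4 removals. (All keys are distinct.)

[-4, 5, 11, 13, 15, 17]

extract-min #1 returns -11:
  remove root -11; move last element 13 to root → [13, -10, -4, -9, 5, 17, 11, 15, -8]
  13 vs smaller child -10 at index 1, swap → [-10, 13, -4, -9, 5, 17, 11, 15, -8]
  13 vs smaller child -9 at index 3, swap → [-10, -9, -4, 13, 5, 17, 11, 15, -8]
  13 vs smaller child -8 at index 8, swap → [-10, -9, -4, -8, 5, 17, 11, 15, 13]
extract-min #2 returns -10:
  remove root -10; move last element 13 to root → [13, -9, -4, -8, 5, 17, 11, 15]
  13 vs smaller child -9 at index 1, swap → [-9, 13, -4, -8, 5, 17, 11, 15]
  13 vs smaller child -8 at index 3, swap → [-9, -8, -4, 13, 5, 17, 11, 15]
extract-min #3 returns -9:
  remove root -9; move last element 15 to root → [15, -8, -4, 13, 5, 17, 11]
  15 vs smaller child -8 at index 1, swap → [-8, 15, -4, 13, 5, 17, 11]
  15 vs smaller child 5 at index 4, swap → [-8, 5, -4, 13, 15, 17, 11]
extract-min #4 returns -8:
  remove root -8; move last element 11 to root → [11, 5, -4, 13, 15, 17]
  11 vs smaller child -4 at index 2, swap → [-4, 5, 11, 13, 15, 17]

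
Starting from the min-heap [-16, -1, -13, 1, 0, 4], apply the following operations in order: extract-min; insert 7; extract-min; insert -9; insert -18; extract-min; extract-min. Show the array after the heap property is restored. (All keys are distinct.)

extract-min → returns -16:
  remove root -16; move last element 4 to root → [4, -1, -13, 1, 0]
  4 vs smaller child -13 at index 2, swap → [-13, -1, 4, 1, 0]
insert 7:
  append 7 at index 5 → [-13, -1, 4, 1, 0, 7] (no swap needed)
extract-min → returns -13:
  remove root -13; move last element 7 to root → [7, -1, 4, 1, 0]
  7 vs smaller child -1 at index 1, swap → [-1, 7, 4, 1, 0]
  7 vs smaller child 0 at index 4, swap → [-1, 0, 4, 1, 7]
insert -9:
  append -9 at index 5 → [-1, 0, 4, 1, 7, -9]
  -9 < parent 4 at index 2, swap → [-1, 0, -9, 1, 7, 4]
  -9 < parent -1 at index 0, swap → [-9, 0, -1, 1, 7, 4]
insert -18:
  append -18 at index 6 → [-9, 0, -1, 1, 7, 4, -18]
  -18 < parent -1 at index 2, swap → [-9, 0, -18, 1, 7, 4, -1]
  -18 < parent -9 at index 0, swap → [-18, 0, -9, 1, 7, 4, -1]
extract-min → returns -18:
  remove root -18; move last element -1 to root → [-1, 0, -9, 1, 7, 4]
  -1 vs smaller child -9 at index 2, swap → [-9, 0, -1, 1, 7, 4]
extract-min → returns -9:
  remove root -9; move last element 4 to root → [4, 0, -1, 1, 7]
  4 vs smaller child -1 at index 2, swap → [-1, 0, 4, 1, 7]

[-1, 0, 4, 1, 7]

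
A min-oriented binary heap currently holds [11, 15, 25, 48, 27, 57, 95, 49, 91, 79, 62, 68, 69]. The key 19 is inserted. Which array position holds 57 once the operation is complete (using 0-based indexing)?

5

append 19 at index 13 → [11, 15, 25, 48, 27, 57, 95, 49, 91, 79, 62, 68, 69, 19]
19 < parent 95 at index 6, swap → [11, 15, 25, 48, 27, 57, 19, 49, 91, 79, 62, 68, 69, 95]
19 < parent 25 at index 2, swap → [11, 15, 19, 48, 27, 57, 25, 49, 91, 79, 62, 68, 69, 95]
resulting array: [11, 15, 19, 48, 27, 57, 25, 49, 91, 79, 62, 68, 69, 95]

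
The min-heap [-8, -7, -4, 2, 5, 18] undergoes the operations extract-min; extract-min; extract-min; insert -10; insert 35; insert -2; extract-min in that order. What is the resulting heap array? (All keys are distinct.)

[-2, 2, 5, 18, 35]

extract-min → returns -8:
  remove root -8; move last element 18 to root → [18, -7, -4, 2, 5]
  18 vs smaller child -7 at index 1, swap → [-7, 18, -4, 2, 5]
  18 vs smaller child 2 at index 3, swap → [-7, 2, -4, 18, 5]
extract-min → returns -7:
  remove root -7; move last element 5 to root → [5, 2, -4, 18]
  5 vs smaller child -4 at index 2, swap → [-4, 2, 5, 18]
extract-min → returns -4:
  remove root -4; move last element 18 to root → [18, 2, 5]
  18 vs smaller child 2 at index 1, swap → [2, 18, 5]
insert -10:
  append -10 at index 3 → [2, 18, 5, -10]
  -10 < parent 18 at index 1, swap → [2, -10, 5, 18]
  -10 < parent 2 at index 0, swap → [-10, 2, 5, 18]
insert 35:
  append 35 at index 4 → [-10, 2, 5, 18, 35] (no swap needed)
insert -2:
  append -2 at index 5 → [-10, 2, 5, 18, 35, -2]
  -2 < parent 5 at index 2, swap → [-10, 2, -2, 18, 35, 5]
extract-min → returns -10:
  remove root -10; move last element 5 to root → [5, 2, -2, 18, 35]
  5 vs smaller child -2 at index 2, swap → [-2, 2, 5, 18, 35]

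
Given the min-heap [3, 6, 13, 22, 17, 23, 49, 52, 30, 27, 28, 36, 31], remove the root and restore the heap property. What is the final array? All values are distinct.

[6, 17, 13, 22, 27, 23, 49, 52, 30, 31, 28, 36]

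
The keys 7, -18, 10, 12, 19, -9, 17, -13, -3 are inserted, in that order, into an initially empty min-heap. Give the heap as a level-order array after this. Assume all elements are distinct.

[-18, -13, -9, -3, 19, 10, 17, 12, 7]

Insert 7:
  append 7 at index 0 → [7] (no swap needed)
Insert -18:
  append -18 at index 1 → [7, -18]
  -18 < parent 7 at index 0, swap → [-18, 7]
Insert 10:
  append 10 at index 2 → [-18, 7, 10] (no swap needed)
Insert 12:
  append 12 at index 3 → [-18, 7, 10, 12] (no swap needed)
Insert 19:
  append 19 at index 4 → [-18, 7, 10, 12, 19] (no swap needed)
Insert -9:
  append -9 at index 5 → [-18, 7, 10, 12, 19, -9]
  -9 < parent 10 at index 2, swap → [-18, 7, -9, 12, 19, 10]
Insert 17:
  append 17 at index 6 → [-18, 7, -9, 12, 19, 10, 17] (no swap needed)
Insert -13:
  append -13 at index 7 → [-18, 7, -9, 12, 19, 10, 17, -13]
  -13 < parent 12 at index 3, swap → [-18, 7, -9, -13, 19, 10, 17, 12]
  -13 < parent 7 at index 1, swap → [-18, -13, -9, 7, 19, 10, 17, 12]
Insert -3:
  append -3 at index 8 → [-18, -13, -9, 7, 19, 10, 17, 12, -3]
  -3 < parent 7 at index 3, swap → [-18, -13, -9, -3, 19, 10, 17, 12, 7]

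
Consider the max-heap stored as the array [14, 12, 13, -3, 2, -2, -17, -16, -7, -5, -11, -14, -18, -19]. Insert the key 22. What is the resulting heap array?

append 22 at index 14 → [14, 12, 13, -3, 2, -2, -17, -16, -7, -5, -11, -14, -18, -19, 22]
22 > parent -17 at index 6, swap → [14, 12, 13, -3, 2, -2, 22, -16, -7, -5, -11, -14, -18, -19, -17]
22 > parent 13 at index 2, swap → [14, 12, 22, -3, 2, -2, 13, -16, -7, -5, -11, -14, -18, -19, -17]
22 > parent 14 at index 0, swap → [22, 12, 14, -3, 2, -2, 13, -16, -7, -5, -11, -14, -18, -19, -17]

[22, 12, 14, -3, 2, -2, 13, -16, -7, -5, -11, -14, -18, -19, -17]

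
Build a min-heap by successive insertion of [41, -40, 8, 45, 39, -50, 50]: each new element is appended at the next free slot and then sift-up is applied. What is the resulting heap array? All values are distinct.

Insert 41:
  append 41 at index 0 → [41] (no swap needed)
Insert -40:
  append -40 at index 1 → [41, -40]
  -40 < parent 41 at index 0, swap → [-40, 41]
Insert 8:
  append 8 at index 2 → [-40, 41, 8] (no swap needed)
Insert 45:
  append 45 at index 3 → [-40, 41, 8, 45] (no swap needed)
Insert 39:
  append 39 at index 4 → [-40, 41, 8, 45, 39]
  39 < parent 41 at index 1, swap → [-40, 39, 8, 45, 41]
Insert -50:
  append -50 at index 5 → [-40, 39, 8, 45, 41, -50]
  -50 < parent 8 at index 2, swap → [-40, 39, -50, 45, 41, 8]
  -50 < parent -40 at index 0, swap → [-50, 39, -40, 45, 41, 8]
Insert 50:
  append 50 at index 6 → [-50, 39, -40, 45, 41, 8, 50] (no swap needed)

[-50, 39, -40, 45, 41, 8, 50]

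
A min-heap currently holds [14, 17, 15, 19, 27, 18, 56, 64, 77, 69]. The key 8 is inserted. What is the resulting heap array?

[8, 14, 15, 19, 17, 18, 56, 64, 77, 69, 27]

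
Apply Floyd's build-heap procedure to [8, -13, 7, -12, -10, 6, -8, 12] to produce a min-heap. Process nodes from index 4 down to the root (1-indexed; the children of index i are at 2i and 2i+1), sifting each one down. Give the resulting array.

[-13, -12, -8, 8, -10, 6, 7, 12]

sift down from index 4: already satisfies heap property
sift down from index 3:
  7 vs smaller child -8 at index 7, swap → [8, -13, -8, -12, -10, 6, 7, 12]
sift down from index 2: already satisfies heap property
sift down from index 1:
  8 vs smaller child -13 at index 2, swap → [-13, 8, -8, -12, -10, 6, 7, 12]
  8 vs smaller child -12 at index 4, swap → [-13, -12, -8, 8, -10, 6, 7, 12]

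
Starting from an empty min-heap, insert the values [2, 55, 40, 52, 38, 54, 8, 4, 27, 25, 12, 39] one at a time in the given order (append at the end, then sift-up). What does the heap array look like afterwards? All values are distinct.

[2, 4, 8, 27, 12, 39, 40, 55, 38, 52, 25, 54]

Insert 2:
  append 2 at index 0 → [2] (no swap needed)
Insert 55:
  append 55 at index 1 → [2, 55] (no swap needed)
Insert 40:
  append 40 at index 2 → [2, 55, 40] (no swap needed)
Insert 52:
  append 52 at index 3 → [2, 55, 40, 52]
  52 < parent 55 at index 1, swap → [2, 52, 40, 55]
Insert 38:
  append 38 at index 4 → [2, 52, 40, 55, 38]
  38 < parent 52 at index 1, swap → [2, 38, 40, 55, 52]
Insert 54:
  append 54 at index 5 → [2, 38, 40, 55, 52, 54] (no swap needed)
Insert 8:
  append 8 at index 6 → [2, 38, 40, 55, 52, 54, 8]
  8 < parent 40 at index 2, swap → [2, 38, 8, 55, 52, 54, 40]
Insert 4:
  append 4 at index 7 → [2, 38, 8, 55, 52, 54, 40, 4]
  4 < parent 55 at index 3, swap → [2, 38, 8, 4, 52, 54, 40, 55]
  4 < parent 38 at index 1, swap → [2, 4, 8, 38, 52, 54, 40, 55]
Insert 27:
  append 27 at index 8 → [2, 4, 8, 38, 52, 54, 40, 55, 27]
  27 < parent 38 at index 3, swap → [2, 4, 8, 27, 52, 54, 40, 55, 38]
Insert 25:
  append 25 at index 9 → [2, 4, 8, 27, 52, 54, 40, 55, 38, 25]
  25 < parent 52 at index 4, swap → [2, 4, 8, 27, 25, 54, 40, 55, 38, 52]
Insert 12:
  append 12 at index 10 → [2, 4, 8, 27, 25, 54, 40, 55, 38, 52, 12]
  12 < parent 25 at index 4, swap → [2, 4, 8, 27, 12, 54, 40, 55, 38, 52, 25]
Insert 39:
  append 39 at index 11 → [2, 4, 8, 27, 12, 54, 40, 55, 38, 52, 25, 39]
  39 < parent 54 at index 5, swap → [2, 4, 8, 27, 12, 39, 40, 55, 38, 52, 25, 54]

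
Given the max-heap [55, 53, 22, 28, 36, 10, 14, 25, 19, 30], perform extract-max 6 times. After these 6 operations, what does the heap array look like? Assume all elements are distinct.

[22, 19, 10, 14]

extract-max #1 returns 55:
  remove root 55; move last element 30 to root → [30, 53, 22, 28, 36, 10, 14, 25, 19]
  30 vs larger child 53 at index 1, swap → [53, 30, 22, 28, 36, 10, 14, 25, 19]
  30 vs larger child 36 at index 4, swap → [53, 36, 22, 28, 30, 10, 14, 25, 19]
extract-max #2 returns 53:
  remove root 53; move last element 19 to root → [19, 36, 22, 28, 30, 10, 14, 25]
  19 vs larger child 36 at index 1, swap → [36, 19, 22, 28, 30, 10, 14, 25]
  19 vs larger child 30 at index 4, swap → [36, 30, 22, 28, 19, 10, 14, 25]
extract-max #3 returns 36:
  remove root 36; move last element 25 to root → [25, 30, 22, 28, 19, 10, 14]
  25 vs larger child 30 at index 1, swap → [30, 25, 22, 28, 19, 10, 14]
  25 vs larger child 28 at index 3, swap → [30, 28, 22, 25, 19, 10, 14]
extract-max #4 returns 30:
  remove root 30; move last element 14 to root → [14, 28, 22, 25, 19, 10]
  14 vs larger child 28 at index 1, swap → [28, 14, 22, 25, 19, 10]
  14 vs larger child 25 at index 3, swap → [28, 25, 22, 14, 19, 10]
extract-max #5 returns 28:
  remove root 28; move last element 10 to root → [10, 25, 22, 14, 19]
  10 vs larger child 25 at index 1, swap → [25, 10, 22, 14, 19]
  10 vs larger child 19 at index 4, swap → [25, 19, 22, 14, 10]
extract-max #6 returns 25:
  remove root 25; move last element 10 to root → [10, 19, 22, 14]
  10 vs larger child 22 at index 2, swap → [22, 19, 10, 14]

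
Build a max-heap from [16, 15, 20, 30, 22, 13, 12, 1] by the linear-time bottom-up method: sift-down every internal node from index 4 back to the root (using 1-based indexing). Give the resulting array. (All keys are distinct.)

[30, 22, 20, 15, 16, 13, 12, 1]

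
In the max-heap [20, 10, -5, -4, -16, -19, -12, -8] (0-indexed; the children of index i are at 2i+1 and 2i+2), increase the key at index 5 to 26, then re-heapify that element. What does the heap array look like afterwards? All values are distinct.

set index 5 from -19 to 26 → [20, 10, -5, -4, -16, 26, -12, -8]
26 > parent -5 at index 2, swap → [20, 10, 26, -4, -16, -5, -12, -8]
26 > parent 20 at index 0, swap → [26, 10, 20, -4, -16, -5, -12, -8]

[26, 10, 20, -4, -16, -5, -12, -8]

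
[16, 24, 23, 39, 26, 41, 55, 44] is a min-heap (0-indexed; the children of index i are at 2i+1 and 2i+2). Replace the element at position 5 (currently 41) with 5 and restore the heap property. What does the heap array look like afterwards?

[5, 24, 16, 39, 26, 23, 55, 44]

set index 5 from 41 to 5 → [16, 24, 23, 39, 26, 5, 55, 44]
5 < parent 23 at index 2, swap → [16, 24, 5, 39, 26, 23, 55, 44]
5 < parent 16 at index 0, swap → [5, 24, 16, 39, 26, 23, 55, 44]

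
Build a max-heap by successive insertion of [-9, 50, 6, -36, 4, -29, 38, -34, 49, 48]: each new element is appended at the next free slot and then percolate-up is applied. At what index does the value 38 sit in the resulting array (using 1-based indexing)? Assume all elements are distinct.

3

Insert -9:
  append -9 at index 1 → [-9] (no swap needed)
Insert 50:
  append 50 at index 2 → [-9, 50]
  50 > parent -9 at index 1, swap → [50, -9]
Insert 6:
  append 6 at index 3 → [50, -9, 6] (no swap needed)
Insert -36:
  append -36 at index 4 → [50, -9, 6, -36] (no swap needed)
Insert 4:
  append 4 at index 5 → [50, -9, 6, -36, 4]
  4 > parent -9 at index 2, swap → [50, 4, 6, -36, -9]
Insert -29:
  append -29 at index 6 → [50, 4, 6, -36, -9, -29] (no swap needed)
Insert 38:
  append 38 at index 7 → [50, 4, 6, -36, -9, -29, 38]
  38 > parent 6 at index 3, swap → [50, 4, 38, -36, -9, -29, 6]
Insert -34:
  append -34 at index 8 → [50, 4, 38, -36, -9, -29, 6, -34]
  -34 > parent -36 at index 4, swap → [50, 4, 38, -34, -9, -29, 6, -36]
Insert 49:
  append 49 at index 9 → [50, 4, 38, -34, -9, -29, 6, -36, 49]
  49 > parent -34 at index 4, swap → [50, 4, 38, 49, -9, -29, 6, -36, -34]
  49 > parent 4 at index 2, swap → [50, 49, 38, 4, -9, -29, 6, -36, -34]
Insert 48:
  append 48 at index 10 → [50, 49, 38, 4, -9, -29, 6, -36, -34, 48]
  48 > parent -9 at index 5, swap → [50, 49, 38, 4, 48, -29, 6, -36, -34, -9]
resulting array: [50, 49, 38, 4, 48, -29, 6, -36, -34, -9]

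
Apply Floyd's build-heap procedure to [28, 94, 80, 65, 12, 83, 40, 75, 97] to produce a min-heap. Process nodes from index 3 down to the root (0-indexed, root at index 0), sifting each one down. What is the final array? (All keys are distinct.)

sift down from index 3: already satisfies heap property
sift down from index 2:
  80 vs smaller child 40 at index 6, swap → [28, 94, 40, 65, 12, 83, 80, 75, 97]
sift down from index 1:
  94 vs smaller child 12 at index 4, swap → [28, 12, 40, 65, 94, 83, 80, 75, 97]
sift down from index 0:
  28 vs smaller child 12 at index 1, swap → [12, 28, 40, 65, 94, 83, 80, 75, 97]

[12, 28, 40, 65, 94, 83, 80, 75, 97]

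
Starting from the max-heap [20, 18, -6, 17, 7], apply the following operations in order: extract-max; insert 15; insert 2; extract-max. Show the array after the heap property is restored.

extract-max → returns 20:
  remove root 20; move last element 7 to root → [7, 18, -6, 17]
  7 vs larger child 18 at index 1, swap → [18, 7, -6, 17]
  7 vs only child 17 at index 3, swap → [18, 17, -6, 7]
insert 15:
  append 15 at index 4 → [18, 17, -6, 7, 15] (no swap needed)
insert 2:
  append 2 at index 5 → [18, 17, -6, 7, 15, 2]
  2 > parent -6 at index 2, swap → [18, 17, 2, 7, 15, -6]
extract-max → returns 18:
  remove root 18; move last element -6 to root → [-6, 17, 2, 7, 15]
  -6 vs larger child 17 at index 1, swap → [17, -6, 2, 7, 15]
  -6 vs larger child 15 at index 4, swap → [17, 15, 2, 7, -6]

[17, 15, 2, 7, -6]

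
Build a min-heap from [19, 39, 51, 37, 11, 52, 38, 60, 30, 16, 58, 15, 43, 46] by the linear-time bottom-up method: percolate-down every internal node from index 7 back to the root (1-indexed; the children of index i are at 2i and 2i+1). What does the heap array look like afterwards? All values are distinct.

sift down from index 7: already satisfies heap property
sift down from index 6:
  52 vs smaller child 15 at index 12, swap → [19, 39, 51, 37, 11, 15, 38, 60, 30, 16, 58, 52, 43, 46]
sift down from index 5: already satisfies heap property
sift down from index 4:
  37 vs smaller child 30 at index 9, swap → [19, 39, 51, 30, 11, 15, 38, 60, 37, 16, 58, 52, 43, 46]
sift down from index 3:
  51 vs smaller child 15 at index 6, swap → [19, 39, 15, 30, 11, 51, 38, 60, 37, 16, 58, 52, 43, 46]
  51 vs smaller child 43 at index 13, swap → [19, 39, 15, 30, 11, 43, 38, 60, 37, 16, 58, 52, 51, 46]
sift down from index 2:
  39 vs smaller child 11 at index 5, swap → [19, 11, 15, 30, 39, 43, 38, 60, 37, 16, 58, 52, 51, 46]
  39 vs smaller child 16 at index 10, swap → [19, 11, 15, 30, 16, 43, 38, 60, 37, 39, 58, 52, 51, 46]
sift down from index 1:
  19 vs smaller child 11 at index 2, swap → [11, 19, 15, 30, 16, 43, 38, 60, 37, 39, 58, 52, 51, 46]
  19 vs smaller child 16 at index 5, swap → [11, 16, 15, 30, 19, 43, 38, 60, 37, 39, 58, 52, 51, 46]

[11, 16, 15, 30, 19, 43, 38, 60, 37, 39, 58, 52, 51, 46]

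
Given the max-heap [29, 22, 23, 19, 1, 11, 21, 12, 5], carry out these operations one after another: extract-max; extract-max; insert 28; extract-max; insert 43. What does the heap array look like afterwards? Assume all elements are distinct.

[43, 22, 21, 19, 1, 11, 5, 12]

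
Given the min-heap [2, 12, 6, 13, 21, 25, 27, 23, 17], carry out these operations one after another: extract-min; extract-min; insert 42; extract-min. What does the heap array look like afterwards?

extract-min → returns 2:
  remove root 2; move last element 17 to root → [17, 12, 6, 13, 21, 25, 27, 23]
  17 vs smaller child 6 at index 2, swap → [6, 12, 17, 13, 21, 25, 27, 23]
extract-min → returns 6:
  remove root 6; move last element 23 to root → [23, 12, 17, 13, 21, 25, 27]
  23 vs smaller child 12 at index 1, swap → [12, 23, 17, 13, 21, 25, 27]
  23 vs smaller child 13 at index 3, swap → [12, 13, 17, 23, 21, 25, 27]
insert 42:
  append 42 at index 7 → [12, 13, 17, 23, 21, 25, 27, 42] (no swap needed)
extract-min → returns 12:
  remove root 12; move last element 42 to root → [42, 13, 17, 23, 21, 25, 27]
  42 vs smaller child 13 at index 1, swap → [13, 42, 17, 23, 21, 25, 27]
  42 vs smaller child 21 at index 4, swap → [13, 21, 17, 23, 42, 25, 27]

[13, 21, 17, 23, 42, 25, 27]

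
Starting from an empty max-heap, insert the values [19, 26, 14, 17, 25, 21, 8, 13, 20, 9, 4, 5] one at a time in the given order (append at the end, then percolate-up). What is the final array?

[26, 25, 21, 20, 19, 14, 8, 13, 17, 9, 4, 5]

Insert 19:
  append 19 at index 0 → [19] (no swap needed)
Insert 26:
  append 26 at index 1 → [19, 26]
  26 > parent 19 at index 0, swap → [26, 19]
Insert 14:
  append 14 at index 2 → [26, 19, 14] (no swap needed)
Insert 17:
  append 17 at index 3 → [26, 19, 14, 17] (no swap needed)
Insert 25:
  append 25 at index 4 → [26, 19, 14, 17, 25]
  25 > parent 19 at index 1, swap → [26, 25, 14, 17, 19]
Insert 21:
  append 21 at index 5 → [26, 25, 14, 17, 19, 21]
  21 > parent 14 at index 2, swap → [26, 25, 21, 17, 19, 14]
Insert 8:
  append 8 at index 6 → [26, 25, 21, 17, 19, 14, 8] (no swap needed)
Insert 13:
  append 13 at index 7 → [26, 25, 21, 17, 19, 14, 8, 13] (no swap needed)
Insert 20:
  append 20 at index 8 → [26, 25, 21, 17, 19, 14, 8, 13, 20]
  20 > parent 17 at index 3, swap → [26, 25, 21, 20, 19, 14, 8, 13, 17]
Insert 9:
  append 9 at index 9 → [26, 25, 21, 20, 19, 14, 8, 13, 17, 9] (no swap needed)
Insert 4:
  append 4 at index 10 → [26, 25, 21, 20, 19, 14, 8, 13, 17, 9, 4] (no swap needed)
Insert 5:
  append 5 at index 11 → [26, 25, 21, 20, 19, 14, 8, 13, 17, 9, 4, 5] (no swap needed)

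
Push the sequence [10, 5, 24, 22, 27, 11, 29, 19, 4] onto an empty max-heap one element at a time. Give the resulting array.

Insert 10:
  append 10 at index 0 → [10] (no swap needed)
Insert 5:
  append 5 at index 1 → [10, 5] (no swap needed)
Insert 24:
  append 24 at index 2 → [10, 5, 24]
  24 > parent 10 at index 0, swap → [24, 5, 10]
Insert 22:
  append 22 at index 3 → [24, 5, 10, 22]
  22 > parent 5 at index 1, swap → [24, 22, 10, 5]
Insert 27:
  append 27 at index 4 → [24, 22, 10, 5, 27]
  27 > parent 22 at index 1, swap → [24, 27, 10, 5, 22]
  27 > parent 24 at index 0, swap → [27, 24, 10, 5, 22]
Insert 11:
  append 11 at index 5 → [27, 24, 10, 5, 22, 11]
  11 > parent 10 at index 2, swap → [27, 24, 11, 5, 22, 10]
Insert 29:
  append 29 at index 6 → [27, 24, 11, 5, 22, 10, 29]
  29 > parent 11 at index 2, swap → [27, 24, 29, 5, 22, 10, 11]
  29 > parent 27 at index 0, swap → [29, 24, 27, 5, 22, 10, 11]
Insert 19:
  append 19 at index 7 → [29, 24, 27, 5, 22, 10, 11, 19]
  19 > parent 5 at index 3, swap → [29, 24, 27, 19, 22, 10, 11, 5]
Insert 4:
  append 4 at index 8 → [29, 24, 27, 19, 22, 10, 11, 5, 4] (no swap needed)

[29, 24, 27, 19, 22, 10, 11, 5, 4]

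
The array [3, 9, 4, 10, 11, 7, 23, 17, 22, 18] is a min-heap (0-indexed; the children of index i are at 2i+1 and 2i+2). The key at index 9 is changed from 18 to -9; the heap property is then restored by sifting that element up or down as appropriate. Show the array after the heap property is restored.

[-9, 3, 4, 10, 9, 7, 23, 17, 22, 11]

set index 9 from 18 to -9 → [3, 9, 4, 10, 11, 7, 23, 17, 22, -9]
-9 < parent 11 at index 4, swap → [3, 9, 4, 10, -9, 7, 23, 17, 22, 11]
-9 < parent 9 at index 1, swap → [3, -9, 4, 10, 9, 7, 23, 17, 22, 11]
-9 < parent 3 at index 0, swap → [-9, 3, 4, 10, 9, 7, 23, 17, 22, 11]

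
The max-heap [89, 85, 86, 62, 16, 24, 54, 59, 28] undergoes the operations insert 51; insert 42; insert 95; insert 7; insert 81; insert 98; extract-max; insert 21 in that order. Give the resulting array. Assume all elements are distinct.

insert 51:
  append 51 at index 9 → [89, 85, 86, 62, 16, 24, 54, 59, 28, 51]
  51 > parent 16 at index 4, swap → [89, 85, 86, 62, 51, 24, 54, 59, 28, 16]
insert 42:
  append 42 at index 10 → [89, 85, 86, 62, 51, 24, 54, 59, 28, 16, 42] (no swap needed)
insert 95:
  append 95 at index 11 → [89, 85, 86, 62, 51, 24, 54, 59, 28, 16, 42, 95]
  95 > parent 24 at index 5, swap → [89, 85, 86, 62, 51, 95, 54, 59, 28, 16, 42, 24]
  95 > parent 86 at index 2, swap → [89, 85, 95, 62, 51, 86, 54, 59, 28, 16, 42, 24]
  95 > parent 89 at index 0, swap → [95, 85, 89, 62, 51, 86, 54, 59, 28, 16, 42, 24]
insert 7:
  append 7 at index 12 → [95, 85, 89, 62, 51, 86, 54, 59, 28, 16, 42, 24, 7] (no swap needed)
insert 81:
  append 81 at index 13 → [95, 85, 89, 62, 51, 86, 54, 59, 28, 16, 42, 24, 7, 81]
  81 > parent 54 at index 6, swap → [95, 85, 89, 62, 51, 86, 81, 59, 28, 16, 42, 24, 7, 54]
insert 98:
  append 98 at index 14 → [95, 85, 89, 62, 51, 86, 81, 59, 28, 16, 42, 24, 7, 54, 98]
  98 > parent 81 at index 6, swap → [95, 85, 89, 62, 51, 86, 98, 59, 28, 16, 42, 24, 7, 54, 81]
  98 > parent 89 at index 2, swap → [95, 85, 98, 62, 51, 86, 89, 59, 28, 16, 42, 24, 7, 54, 81]
  98 > parent 95 at index 0, swap → [98, 85, 95, 62, 51, 86, 89, 59, 28, 16, 42, 24, 7, 54, 81]
extract-max → returns 98:
  remove root 98; move last element 81 to root → [81, 85, 95, 62, 51, 86, 89, 59, 28, 16, 42, 24, 7, 54]
  81 vs larger child 95 at index 2, swap → [95, 85, 81, 62, 51, 86, 89, 59, 28, 16, 42, 24, 7, 54]
  81 vs larger child 89 at index 6, swap → [95, 85, 89, 62, 51, 86, 81, 59, 28, 16, 42, 24, 7, 54]
insert 21:
  append 21 at index 14 → [95, 85, 89, 62, 51, 86, 81, 59, 28, 16, 42, 24, 7, 54, 21] (no swap needed)

[95, 85, 89, 62, 51, 86, 81, 59, 28, 16, 42, 24, 7, 54, 21]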